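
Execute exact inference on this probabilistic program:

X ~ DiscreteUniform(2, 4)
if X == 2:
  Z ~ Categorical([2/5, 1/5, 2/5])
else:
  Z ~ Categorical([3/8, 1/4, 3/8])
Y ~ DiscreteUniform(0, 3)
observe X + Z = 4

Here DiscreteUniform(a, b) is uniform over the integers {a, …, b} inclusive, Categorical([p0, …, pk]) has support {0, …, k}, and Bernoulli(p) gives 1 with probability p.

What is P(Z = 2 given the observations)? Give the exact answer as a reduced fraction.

P(Z = 2 | obs) = 16/41

Enumerate traces; 12 have nonzero weight after conditioning:
  (X=2, Z=2, Y=0) weight 1/30
  (X=2, Z=2, Y=1) weight 1/30
  (X=2, Z=2, Y=2) weight 1/30
  (X=2, Z=2, Y=3) weight 1/30
  (X=3, Z=1, Y=0) weight 1/48
  (X=3, Z=1, Y=1) weight 1/48
  (X=3, Z=1, Y=2) weight 1/48
  (X=3, Z=1, Y=3) weight 1/48
  (X=4, Z=0, Y=0) weight 1/32
  … 3 more
Group by Z:
  weight(Z=0) = 1/8
  weight(Z=1) = 1/12
  weight(Z=2) = 2/15
Total weight = 1/8 + 1/12 + 2/15 = 41/120
P(Z=0 | obs) = 1/8 / 41/120 = 15/41
P(Z=1 | obs) = 1/12 / 41/120 = 10/41
P(Z=2 | obs) = 2/15 / 41/120 = 16/41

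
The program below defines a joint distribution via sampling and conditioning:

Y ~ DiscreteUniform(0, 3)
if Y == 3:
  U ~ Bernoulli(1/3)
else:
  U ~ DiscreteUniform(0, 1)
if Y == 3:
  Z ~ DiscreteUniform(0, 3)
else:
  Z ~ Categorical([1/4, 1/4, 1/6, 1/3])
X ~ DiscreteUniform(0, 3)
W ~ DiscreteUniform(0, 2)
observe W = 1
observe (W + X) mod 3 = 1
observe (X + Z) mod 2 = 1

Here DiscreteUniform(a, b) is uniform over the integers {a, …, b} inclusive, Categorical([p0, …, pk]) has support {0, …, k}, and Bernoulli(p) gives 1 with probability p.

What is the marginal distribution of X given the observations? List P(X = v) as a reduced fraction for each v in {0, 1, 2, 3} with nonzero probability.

P(X=0) = 9/16, P(X=3) = 7/16

Enumerate traces; 32 have nonzero weight after conditioning:
  (Y=0, U=0, Z=0, X=3, W=1) weight 1/384
  (Y=0, U=0, Z=1, X=0, W=1) weight 1/384
  (Y=0, U=0, Z=2, X=3, W=1) weight 1/576
  (Y=0, U=0, Z=3, X=0, W=1) weight 1/288
  (Y=0, U=1, Z=0, X=3, W=1) weight 1/384
  (Y=0, U=1, Z=1, X=0, W=1) weight 1/384
  (Y=0, U=1, Z=2, X=3, W=1) weight 1/576
  (Y=0, U=1, Z=3, X=0, W=1) weight 1/288
  … 24 more
Group by X:
  weight(X=0) = 3/64
  weight(X=3) = 7/192
Total weight = 3/64 + 7/192 = 1/12
P(X=0 | obs) = 3/64 / 1/12 = 9/16
P(X=3 | obs) = 7/192 / 1/12 = 7/16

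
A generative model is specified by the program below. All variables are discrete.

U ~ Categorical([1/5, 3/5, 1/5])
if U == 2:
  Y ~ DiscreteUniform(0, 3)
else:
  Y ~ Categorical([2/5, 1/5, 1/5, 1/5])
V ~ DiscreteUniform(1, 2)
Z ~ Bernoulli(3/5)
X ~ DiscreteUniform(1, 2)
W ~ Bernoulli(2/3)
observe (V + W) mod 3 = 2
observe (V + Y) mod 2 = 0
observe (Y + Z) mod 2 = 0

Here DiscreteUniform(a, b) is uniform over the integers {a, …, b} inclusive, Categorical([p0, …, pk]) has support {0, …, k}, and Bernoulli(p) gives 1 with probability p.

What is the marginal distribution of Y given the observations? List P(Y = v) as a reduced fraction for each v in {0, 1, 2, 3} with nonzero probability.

P(Y=0) = 37/184, P(Y=1) = 63/184, P(Y=2) = 21/184, P(Y=3) = 63/184

Enumerate traces; 24 have nonzero weight after conditioning:
  (U=0, Y=0, V=2, Z=0, X=1, W=0) weight 1/375
  (U=0, Y=0, V=2, Z=0, X=2, W=0) weight 1/375
  (U=0, Y=1, V=1, Z=1, X=1, W=1) weight 1/250
  (U=0, Y=1, V=1, Z=1, X=2, W=1) weight 1/250
  (U=0, Y=2, V=2, Z=0, X=1, W=0) weight 1/750
  (U=0, Y=2, V=2, Z=0, X=2, W=0) weight 1/750
  (U=0, Y=3, V=1, Z=1, X=1, W=1) weight 1/250
  (U=0, Y=3, V=1, Z=1, X=2, W=1) weight 1/250
  … 16 more
Group by Y:
  weight(Y=0) = 37/1500
  weight(Y=1) = 21/500
  weight(Y=2) = 7/500
  weight(Y=3) = 21/500
Total weight = 37/1500 + 21/500 + 7/500 + 21/500 = 46/375
P(Y=0 | obs) = 37/1500 / 46/375 = 37/184
P(Y=1 | obs) = 21/500 / 46/375 = 63/184
P(Y=2 | obs) = 7/500 / 46/375 = 21/184
P(Y=3 | obs) = 21/500 / 46/375 = 63/184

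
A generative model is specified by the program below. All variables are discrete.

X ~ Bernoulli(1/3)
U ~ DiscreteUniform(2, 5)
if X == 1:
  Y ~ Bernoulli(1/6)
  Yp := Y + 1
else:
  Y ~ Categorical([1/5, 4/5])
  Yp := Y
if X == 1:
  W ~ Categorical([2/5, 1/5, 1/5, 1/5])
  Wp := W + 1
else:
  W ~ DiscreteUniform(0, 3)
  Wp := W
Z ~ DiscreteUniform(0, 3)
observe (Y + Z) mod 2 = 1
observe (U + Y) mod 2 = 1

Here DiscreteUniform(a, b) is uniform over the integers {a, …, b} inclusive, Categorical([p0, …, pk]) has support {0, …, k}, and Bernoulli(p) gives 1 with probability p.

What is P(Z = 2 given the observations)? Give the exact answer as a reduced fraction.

P(Z = 2 | obs) = 53/180

Enumerate traces; 64 have nonzero weight after conditioning:
  (X=0, U=2, Y=1, W=0, Z=0) weight 1/120
  (X=0, U=2, Y=1, W=0, Z=2) weight 1/120
  (X=0, U=2, Y=1, W=1, Z=0) weight 1/120
  (X=0, U=2, Y=1, W=1, Z=2) weight 1/120
  (X=0, U=2, Y=1, W=2, Z=0) weight 1/120
  (X=0, U=2, Y=1, W=2, Z=2) weight 1/120
  (X=0, U=2, Y=1, W=3, Z=0) weight 1/120
  (X=0, U=2, Y=1, W=3, Z=2) weight 1/120
  (X=0, U=3, Y=0, W=0, Z=1) weight 1/480
  (X=0, U=3, Y=0, W=0, Z=3) weight 1/480
  … 54 more
Group by Z:
  weight(Z=0) = 53/720
  weight(Z=1) = 37/720
  weight(Z=2) = 53/720
  weight(Z=3) = 37/720
Total weight = 53/720 + 37/720 + 53/720 + 37/720 = 1/4
P(Z=0 | obs) = 53/720 / 1/4 = 53/180
P(Z=1 | obs) = 37/720 / 1/4 = 37/180
P(Z=2 | obs) = 53/720 / 1/4 = 53/180
P(Z=3 | obs) = 37/720 / 1/4 = 37/180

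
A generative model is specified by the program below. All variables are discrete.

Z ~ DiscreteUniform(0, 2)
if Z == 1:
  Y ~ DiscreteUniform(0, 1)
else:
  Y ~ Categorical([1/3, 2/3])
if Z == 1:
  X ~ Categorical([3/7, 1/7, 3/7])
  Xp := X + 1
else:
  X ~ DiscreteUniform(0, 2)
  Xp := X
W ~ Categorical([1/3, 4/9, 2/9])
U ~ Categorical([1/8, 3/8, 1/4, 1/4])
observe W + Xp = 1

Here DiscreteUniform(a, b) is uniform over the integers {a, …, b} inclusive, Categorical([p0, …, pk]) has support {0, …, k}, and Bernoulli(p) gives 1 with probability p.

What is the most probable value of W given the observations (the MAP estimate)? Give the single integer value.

Enumerate traces; 40 have nonzero weight after conditioning:
  (Z=0, Y=0, X=0, W=1, U=0) weight 1/486
  (Z=0, Y=0, X=0, W=1, U=1) weight 1/162
  (Z=0, Y=0, X=0, W=1, U=2) weight 1/243
  (Z=0, Y=0, X=0, W=1, U=3) weight 1/243
  (Z=0, Y=0, X=1, W=0, U=0) weight 1/648
  (Z=0, Y=0, X=1, W=0, U=1) weight 1/216
  (Z=0, Y=0, X=1, W=0, U=2) weight 1/324
  (Z=0, Y=0, X=1, W=0, U=3) weight 1/324
  … 32 more
Group by W:
  weight(W=0) = 23/189
  weight(W=1) = 8/81
Total weight = 23/189 + 8/81 = 125/567
P(W=0 | obs) = 23/189 / 125/567 = 69/125
P(W=1 | obs) = 8/81 / 125/567 = 56/125
argmax = 0

argmax_v P(W = v | obs) = 0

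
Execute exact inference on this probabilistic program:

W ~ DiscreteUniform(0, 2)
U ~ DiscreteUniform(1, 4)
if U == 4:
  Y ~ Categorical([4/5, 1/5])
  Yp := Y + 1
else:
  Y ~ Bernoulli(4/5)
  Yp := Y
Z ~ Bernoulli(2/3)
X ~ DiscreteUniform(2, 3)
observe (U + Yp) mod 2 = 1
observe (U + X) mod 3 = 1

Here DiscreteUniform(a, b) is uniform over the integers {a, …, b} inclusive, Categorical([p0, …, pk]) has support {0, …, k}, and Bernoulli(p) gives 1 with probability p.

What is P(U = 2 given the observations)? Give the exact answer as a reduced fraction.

Enumerate traces; 18 have nonzero weight after conditioning:
  (W=0, U=1, Y=0, Z=0, X=3) weight 1/360
  (W=0, U=1, Y=0, Z=1, X=3) weight 1/180
  (W=0, U=2, Y=1, Z=0, X=2) weight 1/90
  (W=0, U=2, Y=1, Z=1, X=2) weight 1/45
  (W=0, U=4, Y=0, Z=0, X=3) weight 1/90
  (W=0, U=4, Y=0, Z=1, X=3) weight 1/45
  (W=1, U=1, Y=0, Z=0, X=3) weight 1/360
  (W=1, U=1, Y=0, Z=1, X=3) weight 1/180
  … 10 more
Group by U:
  weight(U=1) = 1/40
  weight(U=2) = 1/10
  weight(U=4) = 1/10
Total weight = 1/40 + 1/10 + 1/10 = 9/40
P(U=1 | obs) = 1/40 / 9/40 = 1/9
P(U=2 | obs) = 1/10 / 9/40 = 4/9
P(U=4 | obs) = 1/10 / 9/40 = 4/9

P(U = 2 | obs) = 4/9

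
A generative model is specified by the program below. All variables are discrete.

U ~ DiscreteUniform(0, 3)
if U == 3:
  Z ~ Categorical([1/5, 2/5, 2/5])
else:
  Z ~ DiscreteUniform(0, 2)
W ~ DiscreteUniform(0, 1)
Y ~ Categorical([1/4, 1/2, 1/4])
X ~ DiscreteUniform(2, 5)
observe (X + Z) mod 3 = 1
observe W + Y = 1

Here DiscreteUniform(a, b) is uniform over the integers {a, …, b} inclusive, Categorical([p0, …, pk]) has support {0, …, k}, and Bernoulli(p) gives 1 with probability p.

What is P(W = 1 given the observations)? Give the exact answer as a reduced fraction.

Enumerate traces; 32 have nonzero weight after conditioning:
  (U=0, Z=0, W=0, Y=1, X=4) weight 1/192
  (U=0, Z=0, W=1, Y=0, X=4) weight 1/384
  (U=0, Z=1, W=0, Y=1, X=3) weight 1/192
  (U=0, Z=1, W=1, Y=0, X=3) weight 1/384
  (U=0, Z=2, W=0, Y=1, X=2) weight 1/192
  (U=0, Z=2, W=0, Y=1, X=5) weight 1/192
  (U=0, Z=2, W=1, Y=0, X=2) weight 1/384
  (U=0, Z=2, W=1, Y=0, X=5) weight 1/384
  … 24 more
Group by W:
  weight(W=0) = 27/320
  weight(W=1) = 27/640
Total weight = 27/320 + 27/640 = 81/640
P(W=0 | obs) = 27/320 / 81/640 = 2/3
P(W=1 | obs) = 27/640 / 81/640 = 1/3

P(W = 1 | obs) = 1/3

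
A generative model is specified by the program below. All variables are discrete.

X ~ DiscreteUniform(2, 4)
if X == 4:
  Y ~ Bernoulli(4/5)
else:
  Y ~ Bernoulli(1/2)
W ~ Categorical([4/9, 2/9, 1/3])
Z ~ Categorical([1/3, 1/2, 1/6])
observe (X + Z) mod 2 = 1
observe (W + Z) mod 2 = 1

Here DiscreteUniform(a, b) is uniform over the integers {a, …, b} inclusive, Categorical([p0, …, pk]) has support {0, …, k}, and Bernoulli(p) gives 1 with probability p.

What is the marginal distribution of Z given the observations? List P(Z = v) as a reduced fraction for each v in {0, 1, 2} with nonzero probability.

P(Z=0) = 1/12, P(Z=1) = 7/8, P(Z=2) = 1/24

Enumerate traces; 12 have nonzero weight after conditioning:
  (X=2, Y=0, W=0, Z=1) weight 1/27
  (X=2, Y=0, W=2, Z=1) weight 1/36
  (X=2, Y=1, W=0, Z=1) weight 1/27
  (X=2, Y=1, W=2, Z=1) weight 1/36
  (X=3, Y=0, W=1, Z=0) weight 1/81
  (X=3, Y=0, W=1, Z=2) weight 1/162
  (X=3, Y=1, W=1, Z=0) weight 1/81
  (X=3, Y=1, W=1, Z=2) weight 1/162
  … 4 more
Group by Z:
  weight(Z=0) = 2/81
  weight(Z=1) = 7/27
  weight(Z=2) = 1/81
Total weight = 2/81 + 7/27 + 1/81 = 8/27
P(Z=0 | obs) = 2/81 / 8/27 = 1/12
P(Z=1 | obs) = 7/27 / 8/27 = 7/8
P(Z=2 | obs) = 1/81 / 8/27 = 1/24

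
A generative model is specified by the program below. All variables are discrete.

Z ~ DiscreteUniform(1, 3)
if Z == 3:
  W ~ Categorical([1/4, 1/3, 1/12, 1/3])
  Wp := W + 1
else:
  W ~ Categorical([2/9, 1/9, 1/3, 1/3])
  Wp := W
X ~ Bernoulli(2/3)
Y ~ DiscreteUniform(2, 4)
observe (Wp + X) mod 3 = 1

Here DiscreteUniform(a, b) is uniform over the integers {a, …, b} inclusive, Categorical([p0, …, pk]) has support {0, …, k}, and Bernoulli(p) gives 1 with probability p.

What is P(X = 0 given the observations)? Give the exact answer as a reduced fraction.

Enumerate traces; 27 have nonzero weight after conditioning:
  (Z=1, W=0, X=1, Y=2) weight 4/243
  (Z=1, W=0, X=1, Y=3) weight 4/243
  (Z=1, W=0, X=1, Y=4) weight 4/243
  (Z=1, W=1, X=0, Y=2) weight 1/243
  (Z=1, W=1, X=0, Y=3) weight 1/243
  (Z=1, W=1, X=0, Y=4) weight 1/243
  (Z=1, W=3, X=1, Y=2) weight 2/81
  (Z=1, W=3, X=1, Y=3) weight 2/81
  … 19 more
Group by X:
  weight(X=0) = 29/324
  weight(X=1) = 43/162
Total weight = 29/324 + 43/162 = 115/324
P(X=0 | obs) = 29/324 / 115/324 = 29/115
P(X=1 | obs) = 43/162 / 115/324 = 86/115

P(X = 0 | obs) = 29/115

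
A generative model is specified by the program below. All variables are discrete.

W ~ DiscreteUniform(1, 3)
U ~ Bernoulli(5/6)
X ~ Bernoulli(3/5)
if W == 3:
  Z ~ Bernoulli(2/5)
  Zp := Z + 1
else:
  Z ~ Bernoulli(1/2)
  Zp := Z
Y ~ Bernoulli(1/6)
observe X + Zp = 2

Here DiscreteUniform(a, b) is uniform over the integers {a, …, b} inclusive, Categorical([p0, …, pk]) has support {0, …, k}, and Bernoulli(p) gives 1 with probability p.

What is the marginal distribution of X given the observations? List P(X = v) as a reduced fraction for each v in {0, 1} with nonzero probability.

P(X=0) = 1/7, P(X=1) = 6/7

Enumerate traces; 16 have nonzero weight after conditioning:
  (W=1, U=0, X=1, Z=1, Y=0) weight 1/72
  (W=1, U=0, X=1, Z=1, Y=1) weight 1/360
  (W=1, U=1, X=1, Z=1, Y=0) weight 5/72
  (W=1, U=1, X=1, Z=1, Y=1) weight 1/72
  (W=2, U=0, X=1, Z=1, Y=0) weight 1/72
  (W=2, U=0, X=1, Z=1, Y=1) weight 1/360
  (W=2, U=1, X=1, Z=1, Y=0) weight 5/72
  (W=2, U=1, X=1, Z=1, Y=1) weight 1/72
  (W=3, U=0, X=0, Z=1, Y=0) weight 1/135
  … 7 more
Group by X:
  weight(X=0) = 4/75
  weight(X=1) = 8/25
Total weight = 4/75 + 8/25 = 28/75
P(X=0 | obs) = 4/75 / 28/75 = 1/7
P(X=1 | obs) = 8/25 / 28/75 = 6/7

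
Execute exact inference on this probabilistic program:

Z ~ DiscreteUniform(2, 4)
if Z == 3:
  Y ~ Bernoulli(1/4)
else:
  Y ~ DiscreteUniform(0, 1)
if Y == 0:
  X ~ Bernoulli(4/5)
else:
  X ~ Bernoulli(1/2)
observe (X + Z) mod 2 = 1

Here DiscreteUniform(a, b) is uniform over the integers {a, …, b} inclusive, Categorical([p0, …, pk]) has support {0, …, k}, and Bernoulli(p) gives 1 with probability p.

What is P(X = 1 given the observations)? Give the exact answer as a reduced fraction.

Enumerate traces; 6 have nonzero weight after conditioning:
  (Z=2, Y=0, X=1) weight 2/15
  (Z=2, Y=1, X=1) weight 1/12
  (Z=3, Y=0, X=0) weight 1/20
  (Z=3, Y=1, X=0) weight 1/24
  (Z=4, Y=0, X=1) weight 2/15
  (Z=4, Y=1, X=1) weight 1/12
Group by X:
  weight(X=0) = 11/120
  weight(X=1) = 13/30
Total weight = 11/120 + 13/30 = 21/40
P(X=0 | obs) = 11/120 / 21/40 = 11/63
P(X=1 | obs) = 13/30 / 21/40 = 52/63

P(X = 1 | obs) = 52/63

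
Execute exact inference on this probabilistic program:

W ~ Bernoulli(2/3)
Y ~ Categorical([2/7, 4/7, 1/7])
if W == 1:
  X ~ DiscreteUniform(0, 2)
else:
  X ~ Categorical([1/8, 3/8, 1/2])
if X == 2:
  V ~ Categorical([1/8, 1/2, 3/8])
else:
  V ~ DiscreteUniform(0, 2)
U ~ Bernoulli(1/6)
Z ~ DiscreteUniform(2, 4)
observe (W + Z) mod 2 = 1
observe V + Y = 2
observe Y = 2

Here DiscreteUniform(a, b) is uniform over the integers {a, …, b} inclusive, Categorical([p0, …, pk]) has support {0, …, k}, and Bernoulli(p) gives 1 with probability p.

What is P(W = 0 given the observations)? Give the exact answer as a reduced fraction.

Enumerate traces; 18 have nonzero weight after conditioning:
  (W=0, Y=2, X=0, V=0, U=0, Z=3) weight 5/9072
  (W=0, Y=2, X=0, V=0, U=1, Z=3) weight 1/9072
  (W=0, Y=2, X=1, V=0, U=0, Z=3) weight 5/3024
  (W=0, Y=2, X=1, V=0, U=1, Z=3) weight 1/3024
  (W=0, Y=2, X=2, V=0, U=0, Z=3) weight 5/6048
  (W=0, Y=2, X=2, V=0, U=1, Z=3) weight 1/6048
  (W=1, Y=2, X=0, V=0, U=0, Z=2) weight 5/1701
  (W=1, Y=2, X=0, V=0, U=0, Z=4) weight 5/1701
  … 10 more
Group by W:
  weight(W=0) = 11/3024
  weight(W=1) = 19/1134
Total weight = 11/3024 + 19/1134 = 185/9072
P(W=0 | obs) = 11/3024 / 185/9072 = 33/185
P(W=1 | obs) = 19/1134 / 185/9072 = 152/185

P(W = 0 | obs) = 33/185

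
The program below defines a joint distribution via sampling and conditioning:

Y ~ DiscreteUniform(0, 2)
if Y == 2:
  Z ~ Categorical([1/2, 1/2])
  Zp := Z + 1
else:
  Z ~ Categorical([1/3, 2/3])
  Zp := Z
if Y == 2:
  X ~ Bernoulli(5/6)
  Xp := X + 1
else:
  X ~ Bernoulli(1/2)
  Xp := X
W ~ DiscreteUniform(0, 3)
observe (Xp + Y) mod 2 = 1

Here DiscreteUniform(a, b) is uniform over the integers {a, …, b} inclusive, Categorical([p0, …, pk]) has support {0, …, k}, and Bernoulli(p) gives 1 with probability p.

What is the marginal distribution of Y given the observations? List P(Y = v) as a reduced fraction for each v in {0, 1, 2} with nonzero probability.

P(Y=0) = 3/7, P(Y=1) = 3/7, P(Y=2) = 1/7

Enumerate traces; 24 have nonzero weight after conditioning:
  (Y=0, Z=0, X=1, W=0) weight 1/72
  (Y=0, Z=0, X=1, W=1) weight 1/72
  (Y=0, Z=0, X=1, W=2) weight 1/72
  (Y=0, Z=0, X=1, W=3) weight 1/72
  (Y=0, Z=1, X=1, W=0) weight 1/36
  (Y=0, Z=1, X=1, W=1) weight 1/36
  (Y=0, Z=1, X=1, W=2) weight 1/36
  (Y=0, Z=1, X=1, W=3) weight 1/36
  (Y=1, Z=0, X=0, W=0) weight 1/72
  (Y=2, Z=0, X=0, W=0) weight 1/144
  … 14 more
Group by Y:
  weight(Y=0) = 1/6
  weight(Y=1) = 1/6
  weight(Y=2) = 1/18
Total weight = 1/6 + 1/6 + 1/18 = 7/18
P(Y=0 | obs) = 1/6 / 7/18 = 3/7
P(Y=1 | obs) = 1/6 / 7/18 = 3/7
P(Y=2 | obs) = 1/18 / 7/18 = 1/7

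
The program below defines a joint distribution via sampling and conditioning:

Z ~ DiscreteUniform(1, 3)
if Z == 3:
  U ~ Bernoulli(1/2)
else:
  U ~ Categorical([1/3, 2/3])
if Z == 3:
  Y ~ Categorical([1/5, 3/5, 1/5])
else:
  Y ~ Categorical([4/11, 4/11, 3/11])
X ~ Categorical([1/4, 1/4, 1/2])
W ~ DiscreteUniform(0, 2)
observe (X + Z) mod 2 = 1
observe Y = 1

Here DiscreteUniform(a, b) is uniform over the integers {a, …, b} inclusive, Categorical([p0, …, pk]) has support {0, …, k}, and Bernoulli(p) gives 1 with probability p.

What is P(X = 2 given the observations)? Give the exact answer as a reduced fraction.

P(X = 2 | obs) = 106/179

Enumerate traces; 30 have nonzero weight after conditioning:
  (Z=1, U=0, Y=1, X=0, W=0) weight 1/297
  (Z=1, U=0, Y=1, X=0, W=1) weight 1/297
  (Z=1, U=0, Y=1, X=0, W=2) weight 1/297
  (Z=1, U=0, Y=1, X=2, W=0) weight 2/297
  (Z=1, U=0, Y=1, X=2, W=1) weight 2/297
  (Z=1, U=0, Y=1, X=2, W=2) weight 2/297
  (Z=1, U=1, Y=1, X=0, W=0) weight 2/297
  (Z=1, U=1, Y=1, X=0, W=1) weight 2/297
  (Z=2, U=0, Y=1, X=1, W=0) weight 1/297
  … 21 more
Group by X:
  weight(X=0) = 53/660
  weight(X=1) = 1/33
  weight(X=2) = 53/330
Total weight = 53/660 + 1/33 + 53/330 = 179/660
P(X=0 | obs) = 53/660 / 179/660 = 53/179
P(X=1 | obs) = 1/33 / 179/660 = 20/179
P(X=2 | obs) = 53/330 / 179/660 = 106/179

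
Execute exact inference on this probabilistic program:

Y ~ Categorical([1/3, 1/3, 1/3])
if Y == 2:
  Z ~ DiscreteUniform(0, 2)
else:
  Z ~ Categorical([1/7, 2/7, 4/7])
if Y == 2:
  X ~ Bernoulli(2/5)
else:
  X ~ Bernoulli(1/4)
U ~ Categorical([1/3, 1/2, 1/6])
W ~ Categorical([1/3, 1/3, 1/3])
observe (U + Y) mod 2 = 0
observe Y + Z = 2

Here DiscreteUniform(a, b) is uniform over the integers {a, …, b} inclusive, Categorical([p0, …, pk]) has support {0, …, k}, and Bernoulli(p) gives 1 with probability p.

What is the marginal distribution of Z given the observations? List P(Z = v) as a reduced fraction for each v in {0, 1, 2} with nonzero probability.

Enumerate traces; 30 have nonzero weight after conditioning:
  (Y=0, Z=2, X=0, U=0, W=0) weight 1/63
  (Y=0, Z=2, X=0, U=0, W=1) weight 1/63
  (Y=0, Z=2, X=0, U=0, W=2) weight 1/63
  (Y=0, Z=2, X=0, U=2, W=0) weight 1/126
  (Y=0, Z=2, X=0, U=2, W=1) weight 1/126
  (Y=0, Z=2, X=0, U=2, W=2) weight 1/126
  (Y=0, Z=2, X=1, U=0, W=0) weight 1/189
  (Y=0, Z=2, X=1, U=0, W=1) weight 1/189
  (Y=1, Z=1, X=0, U=1, W=0) weight 1/84
  (Y=2, Z=0, X=0, U=0, W=0) weight 1/135
  … 20 more
Group by Z:
  weight(Z=0) = 1/18
  weight(Z=1) = 1/21
  weight(Z=2) = 2/21
Total weight = 1/18 + 1/21 + 2/21 = 25/126
P(Z=0 | obs) = 1/18 / 25/126 = 7/25
P(Z=1 | obs) = 1/21 / 25/126 = 6/25
P(Z=2 | obs) = 2/21 / 25/126 = 12/25

P(Z=0) = 7/25, P(Z=1) = 6/25, P(Z=2) = 12/25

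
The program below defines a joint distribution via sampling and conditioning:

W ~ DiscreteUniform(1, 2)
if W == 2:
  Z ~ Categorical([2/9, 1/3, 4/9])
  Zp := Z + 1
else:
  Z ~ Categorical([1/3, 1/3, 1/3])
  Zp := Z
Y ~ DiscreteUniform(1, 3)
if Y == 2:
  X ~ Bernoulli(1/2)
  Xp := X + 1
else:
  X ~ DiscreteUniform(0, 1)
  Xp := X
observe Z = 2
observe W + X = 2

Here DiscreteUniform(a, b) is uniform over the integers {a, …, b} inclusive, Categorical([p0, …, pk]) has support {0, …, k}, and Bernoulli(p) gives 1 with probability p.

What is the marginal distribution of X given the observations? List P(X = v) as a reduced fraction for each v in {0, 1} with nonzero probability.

Enumerate traces; 6 have nonzero weight after conditioning:
  (W=1, Z=2, Y=1, X=1) weight 1/36
  (W=1, Z=2, Y=2, X=1) weight 1/36
  (W=1, Z=2, Y=3, X=1) weight 1/36
  (W=2, Z=2, Y=1, X=0) weight 1/27
  (W=2, Z=2, Y=2, X=0) weight 1/27
  (W=2, Z=2, Y=3, X=0) weight 1/27
Group by X:
  weight(X=0) = 1/9
  weight(X=1) = 1/12
Total weight = 1/9 + 1/12 = 7/36
P(X=0 | obs) = 1/9 / 7/36 = 4/7
P(X=1 | obs) = 1/12 / 7/36 = 3/7

P(X=0) = 4/7, P(X=1) = 3/7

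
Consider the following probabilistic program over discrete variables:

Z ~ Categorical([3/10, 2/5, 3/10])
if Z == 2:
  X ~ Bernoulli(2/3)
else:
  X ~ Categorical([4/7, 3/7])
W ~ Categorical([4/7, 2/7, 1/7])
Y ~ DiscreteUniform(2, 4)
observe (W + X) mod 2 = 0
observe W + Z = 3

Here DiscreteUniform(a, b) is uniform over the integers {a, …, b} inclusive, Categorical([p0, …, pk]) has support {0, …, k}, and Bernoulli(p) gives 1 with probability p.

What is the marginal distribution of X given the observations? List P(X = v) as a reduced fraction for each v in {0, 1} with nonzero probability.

P(X=0) = 4/11, P(X=1) = 7/11

Enumerate traces; 6 have nonzero weight after conditioning:
  (Z=1, X=0, W=2, Y=2) weight 8/735
  (Z=1, X=0, W=2, Y=3) weight 8/735
  (Z=1, X=0, W=2, Y=4) weight 8/735
  (Z=2, X=1, W=1, Y=2) weight 2/105
  (Z=2, X=1, W=1, Y=3) weight 2/105
  (Z=2, X=1, W=1, Y=4) weight 2/105
Group by X:
  weight(X=0) = 8/245
  weight(X=1) = 2/35
Total weight = 8/245 + 2/35 = 22/245
P(X=0 | obs) = 8/245 / 22/245 = 4/11
P(X=1 | obs) = 2/35 / 22/245 = 7/11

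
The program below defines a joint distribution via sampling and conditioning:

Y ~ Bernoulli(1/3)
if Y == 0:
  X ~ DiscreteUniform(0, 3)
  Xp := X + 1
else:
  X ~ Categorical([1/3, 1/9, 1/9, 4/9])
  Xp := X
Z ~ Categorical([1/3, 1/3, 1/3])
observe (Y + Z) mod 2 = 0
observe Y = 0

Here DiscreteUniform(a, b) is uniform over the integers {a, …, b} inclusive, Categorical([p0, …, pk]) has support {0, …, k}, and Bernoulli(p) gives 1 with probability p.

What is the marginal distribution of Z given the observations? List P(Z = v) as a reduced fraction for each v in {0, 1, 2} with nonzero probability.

P(Z=0) = 1/2, P(Z=2) = 1/2

Enumerate traces; 8 have nonzero weight after conditioning:
  (Y=0, X=0, Z=0) weight 1/18
  (Y=0, X=0, Z=2) weight 1/18
  (Y=0, X=1, Z=0) weight 1/18
  (Y=0, X=1, Z=2) weight 1/18
  (Y=0, X=2, Z=0) weight 1/18
  (Y=0, X=2, Z=2) weight 1/18
  (Y=0, X=3, Z=0) weight 1/18
  (Y=0, X=3, Z=2) weight 1/18
Group by Z:
  weight(Z=0) = 2/9
  weight(Z=2) = 2/9
Total weight = 2/9 + 2/9 = 4/9
P(Z=0 | obs) = 2/9 / 4/9 = 1/2
P(Z=2 | obs) = 2/9 / 4/9 = 1/2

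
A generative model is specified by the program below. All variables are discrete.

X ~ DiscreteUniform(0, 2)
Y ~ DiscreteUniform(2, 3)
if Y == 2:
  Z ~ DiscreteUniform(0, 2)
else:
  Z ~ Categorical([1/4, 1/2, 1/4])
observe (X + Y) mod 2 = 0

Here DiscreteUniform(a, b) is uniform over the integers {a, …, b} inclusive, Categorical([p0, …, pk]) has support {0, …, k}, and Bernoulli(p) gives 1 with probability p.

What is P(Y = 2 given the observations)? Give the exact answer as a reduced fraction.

P(Y = 2 | obs) = 2/3

Enumerate traces; 9 have nonzero weight after conditioning:
  (X=0, Y=2, Z=0) weight 1/18
  (X=0, Y=2, Z=1) weight 1/18
  (X=0, Y=2, Z=2) weight 1/18
  (X=1, Y=3, Z=0) weight 1/24
  (X=1, Y=3, Z=1) weight 1/12
  (X=1, Y=3, Z=2) weight 1/24
  (X=2, Y=2, Z=0) weight 1/18
  (X=2, Y=2, Z=1) weight 1/18
  … 1 more
Group by Y:
  weight(Y=2) = 1/3
  weight(Y=3) = 1/6
Total weight = 1/3 + 1/6 = 1/2
P(Y=2 | obs) = 1/3 / 1/2 = 2/3
P(Y=3 | obs) = 1/6 / 1/2 = 1/3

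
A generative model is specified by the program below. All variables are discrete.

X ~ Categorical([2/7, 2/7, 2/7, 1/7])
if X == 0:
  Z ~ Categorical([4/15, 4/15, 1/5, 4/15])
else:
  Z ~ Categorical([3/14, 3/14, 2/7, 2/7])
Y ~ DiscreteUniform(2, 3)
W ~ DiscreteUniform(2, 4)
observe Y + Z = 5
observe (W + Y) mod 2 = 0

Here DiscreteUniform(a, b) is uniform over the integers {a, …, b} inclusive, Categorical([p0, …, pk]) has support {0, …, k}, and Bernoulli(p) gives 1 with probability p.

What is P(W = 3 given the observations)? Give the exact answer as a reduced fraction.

P(W = 3 | obs) = 48/151

Enumerate traces; 12 have nonzero weight after conditioning:
  (X=0, Z=2, Y=3, W=3) weight 1/105
  (X=0, Z=3, Y=2, W=2) weight 4/315
  (X=0, Z=3, Y=2, W=4) weight 4/315
  (X=1, Z=2, Y=3, W=3) weight 2/147
  (X=1, Z=3, Y=2, W=2) weight 2/147
  (X=1, Z=3, Y=2, W=4) weight 2/147
  (X=2, Z=2, Y=3, W=3) weight 2/147
  (X=2, Z=3, Y=2, W=2) weight 2/147
  … 4 more
Group by W:
  weight(W=2) = 103/2205
  weight(W=3) = 32/735
  weight(W=4) = 103/2205
Total weight = 103/2205 + 32/735 + 103/2205 = 302/2205
P(W=2 | obs) = 103/2205 / 302/2205 = 103/302
P(W=3 | obs) = 32/735 / 302/2205 = 48/151
P(W=4 | obs) = 103/2205 / 302/2205 = 103/302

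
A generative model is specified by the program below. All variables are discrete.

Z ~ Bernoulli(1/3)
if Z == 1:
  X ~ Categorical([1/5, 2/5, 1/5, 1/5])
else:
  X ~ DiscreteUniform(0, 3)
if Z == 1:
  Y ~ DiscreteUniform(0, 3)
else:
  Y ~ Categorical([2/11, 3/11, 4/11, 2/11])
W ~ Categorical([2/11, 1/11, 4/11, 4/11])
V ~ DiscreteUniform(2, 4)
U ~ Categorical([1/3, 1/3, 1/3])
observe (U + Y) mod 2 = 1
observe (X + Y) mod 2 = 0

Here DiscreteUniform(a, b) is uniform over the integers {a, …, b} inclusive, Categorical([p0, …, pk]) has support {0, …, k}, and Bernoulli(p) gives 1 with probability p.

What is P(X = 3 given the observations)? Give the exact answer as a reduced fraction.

P(X = 3 | obs) = 9/31

Enumerate traces; 288 have nonzero weight after conditioning:
  (Z=0, X=0, Y=0, W=0, V=2, U=1) weight 2/3267
  (Z=0, X=0, Y=0, W=0, V=3, U=1) weight 2/3267
  (Z=0, X=0, Y=0, W=0, V=4, U=1) weight 2/3267
  (Z=0, X=0, Y=0, W=1, V=2, U=1) weight 1/3267
  (Z=0, X=0, Y=0, W=1, V=3, U=1) weight 1/3267
  (Z=0, X=0, Y=0, W=1, V=4, U=1) weight 1/3267
  (Z=0, X=0, Y=0, W=2, V=2, U=1) weight 4/3267
  (Z=0, X=0, Y=0, W=2, V=3, U=1) weight 4/3267
  (Z=0, X=1, Y=1, W=0, V=2, U=0) weight 1/1089
  (Z=0, X=2, Y=0, W=0, V=2, U=1) weight 2/3267
  … 278 more
Group by X:
  weight(X=0) = 41/990
  weight(X=1) = 47/495
  weight(X=2) = 41/990
  weight(X=3) = 4/55
Total weight = 41/990 + 47/495 + 41/990 + 4/55 = 124/495
P(X=0 | obs) = 41/990 / 124/495 = 41/248
P(X=1 | obs) = 47/495 / 124/495 = 47/124
P(X=2 | obs) = 41/990 / 124/495 = 41/248
P(X=3 | obs) = 4/55 / 124/495 = 9/31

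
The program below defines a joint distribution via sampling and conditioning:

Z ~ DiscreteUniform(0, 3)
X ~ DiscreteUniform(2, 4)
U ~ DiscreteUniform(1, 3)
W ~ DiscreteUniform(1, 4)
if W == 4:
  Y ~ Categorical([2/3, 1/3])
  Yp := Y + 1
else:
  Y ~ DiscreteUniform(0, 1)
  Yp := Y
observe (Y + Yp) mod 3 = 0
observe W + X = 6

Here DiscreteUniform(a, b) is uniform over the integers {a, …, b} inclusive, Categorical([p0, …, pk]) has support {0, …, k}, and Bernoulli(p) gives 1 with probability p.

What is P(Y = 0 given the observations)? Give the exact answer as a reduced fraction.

Enumerate traces; 36 have nonzero weight after conditioning:
  (Z=0, X=2, U=1, W=4, Y=1) weight 1/432
  (Z=0, X=2, U=2, W=4, Y=1) weight 1/432
  (Z=0, X=2, U=3, W=4, Y=1) weight 1/432
  (Z=0, X=3, U=1, W=3, Y=0) weight 1/288
  (Z=0, X=3, U=2, W=3, Y=0) weight 1/288
  (Z=0, X=3, U=3, W=3, Y=0) weight 1/288
  (Z=0, X=4, U=1, W=2, Y=0) weight 1/288
  (Z=0, X=4, U=2, W=2, Y=0) weight 1/288
  … 28 more
Group by Y:
  weight(Y=0) = 1/12
  weight(Y=1) = 1/36
Total weight = 1/12 + 1/36 = 1/9
P(Y=0 | obs) = 1/12 / 1/9 = 3/4
P(Y=1 | obs) = 1/36 / 1/9 = 1/4

P(Y = 0 | obs) = 3/4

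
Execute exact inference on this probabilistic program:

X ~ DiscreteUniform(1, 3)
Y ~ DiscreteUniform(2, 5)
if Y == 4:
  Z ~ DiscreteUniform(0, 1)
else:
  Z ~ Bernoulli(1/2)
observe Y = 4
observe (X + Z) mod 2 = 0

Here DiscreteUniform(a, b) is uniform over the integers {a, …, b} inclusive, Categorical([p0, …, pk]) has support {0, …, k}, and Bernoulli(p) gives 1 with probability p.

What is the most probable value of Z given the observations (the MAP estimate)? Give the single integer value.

Enumerate traces; 3 have nonzero weight after conditioning:
  (X=1, Y=4, Z=1) weight 1/24
  (X=2, Y=4, Z=0) weight 1/24
  (X=3, Y=4, Z=1) weight 1/24
Group by Z:
  weight(Z=0) = 1/24
  weight(Z=1) = 1/12
Total weight = 1/24 + 1/12 = 1/8
P(Z=0 | obs) = 1/24 / 1/8 = 1/3
P(Z=1 | obs) = 1/12 / 1/8 = 2/3
argmax = 1

argmax_v P(Z = v | obs) = 1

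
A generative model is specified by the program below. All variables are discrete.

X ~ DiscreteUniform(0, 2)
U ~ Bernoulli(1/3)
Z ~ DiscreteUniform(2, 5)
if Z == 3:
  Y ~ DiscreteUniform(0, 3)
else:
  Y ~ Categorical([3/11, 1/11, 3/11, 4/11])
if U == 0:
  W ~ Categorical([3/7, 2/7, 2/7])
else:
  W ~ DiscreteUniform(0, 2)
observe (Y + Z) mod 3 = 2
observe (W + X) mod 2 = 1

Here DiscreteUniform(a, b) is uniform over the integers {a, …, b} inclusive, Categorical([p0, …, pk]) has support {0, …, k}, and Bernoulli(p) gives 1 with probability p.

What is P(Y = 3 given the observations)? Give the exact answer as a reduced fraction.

P(Y = 3 | obs) = 32/71

Enumerate traces; 48 have nonzero weight after conditioning:
  (X=0, U=0, Z=2, Y=0, W=1) weight 1/231
  (X=0, U=0, Z=2, Y=3, W=1) weight 4/693
  (X=0, U=0, Z=3, Y=2, W=1) weight 1/252
  (X=0, U=0, Z=4, Y=1, W=1) weight 1/693
  (X=0, U=0, Z=5, Y=0, W=1) weight 1/231
  (X=0, U=0, Z=5, Y=3, W=1) weight 4/693
  (X=0, U=1, Z=2, Y=0, W=1) weight 1/396
  (X=0, U=1, Z=2, Y=3, W=1) weight 1/297
  … 40 more
Group by Y:
  weight(Y=0) = 41/693
  weight(Y=1) = 41/4158
  weight(Y=2) = 41/1512
  weight(Y=3) = 164/2079
Total weight = 41/693 + 41/4158 + 41/1512 + 164/2079 = 2911/16632
P(Y=0 | obs) = 41/693 / 2911/16632 = 24/71
P(Y=1 | obs) = 41/4158 / 2911/16632 = 4/71
P(Y=2 | obs) = 41/1512 / 2911/16632 = 11/71
P(Y=3 | obs) = 164/2079 / 2911/16632 = 32/71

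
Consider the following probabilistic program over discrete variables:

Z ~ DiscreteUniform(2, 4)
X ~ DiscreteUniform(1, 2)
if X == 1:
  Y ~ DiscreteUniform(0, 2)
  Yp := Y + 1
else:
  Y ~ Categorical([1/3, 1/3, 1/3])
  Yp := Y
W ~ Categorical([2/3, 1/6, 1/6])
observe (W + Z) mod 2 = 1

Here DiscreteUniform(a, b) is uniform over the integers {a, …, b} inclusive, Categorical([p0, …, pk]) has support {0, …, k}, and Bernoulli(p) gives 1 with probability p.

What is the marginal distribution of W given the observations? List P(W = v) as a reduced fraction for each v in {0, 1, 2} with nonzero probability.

P(W=0) = 4/7, P(W=1) = 2/7, P(W=2) = 1/7

Enumerate traces; 24 have nonzero weight after conditioning:
  (Z=2, X=1, Y=0, W=1) weight 1/108
  (Z=2, X=1, Y=1, W=1) weight 1/108
  (Z=2, X=1, Y=2, W=1) weight 1/108
  (Z=2, X=2, Y=0, W=1) weight 1/108
  (Z=2, X=2, Y=1, W=1) weight 1/108
  (Z=2, X=2, Y=2, W=1) weight 1/108
  (Z=3, X=1, Y=0, W=0) weight 1/27
  (Z=3, X=1, Y=0, W=2) weight 1/108
  … 16 more
Group by W:
  weight(W=0) = 2/9
  weight(W=1) = 1/9
  weight(W=2) = 1/18
Total weight = 2/9 + 1/9 + 1/18 = 7/18
P(W=0 | obs) = 2/9 / 7/18 = 4/7
P(W=1 | obs) = 1/9 / 7/18 = 2/7
P(W=2 | obs) = 1/18 / 7/18 = 1/7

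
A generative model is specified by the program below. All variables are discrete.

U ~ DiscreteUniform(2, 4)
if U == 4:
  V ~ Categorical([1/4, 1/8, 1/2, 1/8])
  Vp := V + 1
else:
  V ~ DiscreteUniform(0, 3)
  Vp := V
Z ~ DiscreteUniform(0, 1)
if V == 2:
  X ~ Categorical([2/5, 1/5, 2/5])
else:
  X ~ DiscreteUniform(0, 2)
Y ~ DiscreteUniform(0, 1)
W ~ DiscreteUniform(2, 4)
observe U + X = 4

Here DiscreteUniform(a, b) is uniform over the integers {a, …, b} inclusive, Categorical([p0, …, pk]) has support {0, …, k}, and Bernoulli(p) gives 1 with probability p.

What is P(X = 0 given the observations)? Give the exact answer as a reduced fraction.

Enumerate traces; 144 have nonzero weight after conditioning:
  (U=2, V=0, Z=0, X=2, Y=0, W=2) weight 1/432
  (U=2, V=0, Z=0, X=2, Y=0, W=3) weight 1/432
  (U=2, V=0, Z=0, X=2, Y=0, W=4) weight 1/432
  (U=2, V=0, Z=0, X=2, Y=1, W=2) weight 1/432
  (U=2, V=0, Z=0, X=2, Y=1, W=3) weight 1/432
  (U=2, V=0, Z=0, X=2, Y=1, W=4) weight 1/432
  (U=2, V=0, Z=1, X=2, Y=0, W=2) weight 1/432
  (U=2, V=0, Z=1, X=2, Y=0, W=3) weight 1/432
  (U=3, V=0, Z=0, X=1, Y=0, W=2) weight 1/432
  (U=4, V=0, Z=0, X=0, Y=0, W=2) weight 1/432
  … 134 more
Group by X:
  weight(X=0) = 11/90
  weight(X=1) = 1/10
  weight(X=2) = 7/60
Total weight = 11/90 + 1/10 + 7/60 = 61/180
P(X=0 | obs) = 11/90 / 61/180 = 22/61
P(X=1 | obs) = 1/10 / 61/180 = 18/61
P(X=2 | obs) = 7/60 / 61/180 = 21/61

P(X = 0 | obs) = 22/61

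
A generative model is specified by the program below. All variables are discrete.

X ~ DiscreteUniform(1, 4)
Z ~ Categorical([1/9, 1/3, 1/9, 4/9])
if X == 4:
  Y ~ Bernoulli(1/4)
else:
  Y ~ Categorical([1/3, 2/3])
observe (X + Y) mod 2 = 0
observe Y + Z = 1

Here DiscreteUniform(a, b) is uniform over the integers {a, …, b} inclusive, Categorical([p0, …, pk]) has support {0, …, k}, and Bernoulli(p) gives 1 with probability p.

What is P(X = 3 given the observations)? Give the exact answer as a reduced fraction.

P(X = 3 | obs) = 8/55

Enumerate traces; 4 have nonzero weight after conditioning:
  (X=1, Z=0, Y=1) weight 1/54
  (X=2, Z=1, Y=0) weight 1/36
  (X=3, Z=0, Y=1) weight 1/54
  (X=4, Z=1, Y=0) weight 1/16
Group by X:
  weight(X=1) = 1/54
  weight(X=2) = 1/36
  weight(X=3) = 1/54
  weight(X=4) = 1/16
Total weight = 1/54 + 1/36 + 1/54 + 1/16 = 55/432
P(X=1 | obs) = 1/54 / 55/432 = 8/55
P(X=2 | obs) = 1/36 / 55/432 = 12/55
P(X=3 | obs) = 1/54 / 55/432 = 8/55
P(X=4 | obs) = 1/16 / 55/432 = 27/55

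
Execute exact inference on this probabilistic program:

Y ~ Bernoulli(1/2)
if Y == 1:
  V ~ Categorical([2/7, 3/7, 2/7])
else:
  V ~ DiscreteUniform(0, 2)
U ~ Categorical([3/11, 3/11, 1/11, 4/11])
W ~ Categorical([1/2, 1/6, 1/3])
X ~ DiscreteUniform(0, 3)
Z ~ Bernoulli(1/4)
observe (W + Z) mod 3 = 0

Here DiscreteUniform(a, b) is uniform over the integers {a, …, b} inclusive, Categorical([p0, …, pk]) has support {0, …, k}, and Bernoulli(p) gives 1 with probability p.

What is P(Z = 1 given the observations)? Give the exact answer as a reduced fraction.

Enumerate traces; 192 have nonzero weight after conditioning:
  (Y=0, V=0, U=0, W=0, X=0, Z=0) weight 3/704
  (Y=0, V=0, U=0, W=0, X=1, Z=0) weight 3/704
  (Y=0, V=0, U=0, W=0, X=2, Z=0) weight 3/704
  (Y=0, V=0, U=0, W=0, X=3, Z=0) weight 3/704
  (Y=0, V=0, U=0, W=2, X=0, Z=1) weight 1/1056
  (Y=0, V=0, U=0, W=2, X=1, Z=1) weight 1/1056
  (Y=0, V=0, U=0, W=2, X=2, Z=1) weight 1/1056
  (Y=0, V=0, U=0, W=2, X=3, Z=1) weight 1/1056
  … 184 more
Group by Z:
  weight(Z=0) = 3/8
  weight(Z=1) = 1/12
Total weight = 3/8 + 1/12 = 11/24
P(Z=0 | obs) = 3/8 / 11/24 = 9/11
P(Z=1 | obs) = 1/12 / 11/24 = 2/11

P(Z = 1 | obs) = 2/11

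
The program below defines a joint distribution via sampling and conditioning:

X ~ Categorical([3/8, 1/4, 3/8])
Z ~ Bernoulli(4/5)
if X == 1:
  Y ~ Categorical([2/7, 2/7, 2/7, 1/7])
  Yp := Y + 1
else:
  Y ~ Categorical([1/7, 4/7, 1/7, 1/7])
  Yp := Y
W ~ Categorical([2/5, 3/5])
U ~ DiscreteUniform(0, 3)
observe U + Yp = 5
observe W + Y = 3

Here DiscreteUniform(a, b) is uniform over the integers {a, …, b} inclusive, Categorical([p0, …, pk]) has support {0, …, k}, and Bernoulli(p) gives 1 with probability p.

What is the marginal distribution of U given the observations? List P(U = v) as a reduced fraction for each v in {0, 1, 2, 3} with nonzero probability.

P(U=1) = 2/23, P(U=2) = 12/23, P(U=3) = 9/23

Enumerate traces; 12 have nonzero weight after conditioning:
  (X=0, Z=0, Y=2, W=1, U=3) weight 9/5600
  (X=0, Z=0, Y=3, W=0, U=2) weight 3/2800
  (X=0, Z=1, Y=2, W=1, U=3) weight 9/1400
  (X=0, Z=1, Y=3, W=0, U=2) weight 3/700
  (X=1, Z=0, Y=2, W=1, U=2) weight 3/1400
  (X=1, Z=0, Y=3, W=0, U=1) weight 1/1400
  (X=1, Z=1, Y=2, W=1, U=2) weight 3/350
  (X=1, Z=1, Y=3, W=0, U=1) weight 1/350
  … 4 more
Group by U:
  weight(U=1) = 1/280
  weight(U=2) = 3/140
  weight(U=3) = 9/560
Total weight = 1/280 + 3/140 + 9/560 = 23/560
P(U=1 | obs) = 1/280 / 23/560 = 2/23
P(U=2 | obs) = 3/140 / 23/560 = 12/23
P(U=3 | obs) = 9/560 / 23/560 = 9/23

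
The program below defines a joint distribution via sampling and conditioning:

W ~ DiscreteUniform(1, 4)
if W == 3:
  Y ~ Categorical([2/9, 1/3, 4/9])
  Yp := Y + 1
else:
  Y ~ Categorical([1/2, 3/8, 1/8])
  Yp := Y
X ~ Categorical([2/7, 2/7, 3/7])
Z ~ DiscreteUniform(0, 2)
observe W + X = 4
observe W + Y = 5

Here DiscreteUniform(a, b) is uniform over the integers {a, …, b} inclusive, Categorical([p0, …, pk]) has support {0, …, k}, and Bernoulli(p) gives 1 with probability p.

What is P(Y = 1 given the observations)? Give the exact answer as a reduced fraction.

Enumerate traces; 6 have nonzero weight after conditioning:
  (W=3, Y=2, X=1, Z=0) weight 2/189
  (W=3, Y=2, X=1, Z=1) weight 2/189
  (W=3, Y=2, X=1, Z=2) weight 2/189
  (W=4, Y=1, X=0, Z=0) weight 1/112
  (W=4, Y=1, X=0, Z=1) weight 1/112
  (W=4, Y=1, X=0, Z=2) weight 1/112
Group by Y:
  weight(Y=1) = 3/112
  weight(Y=2) = 2/63
Total weight = 3/112 + 2/63 = 59/1008
P(Y=1 | obs) = 3/112 / 59/1008 = 27/59
P(Y=2 | obs) = 2/63 / 59/1008 = 32/59

P(Y = 1 | obs) = 27/59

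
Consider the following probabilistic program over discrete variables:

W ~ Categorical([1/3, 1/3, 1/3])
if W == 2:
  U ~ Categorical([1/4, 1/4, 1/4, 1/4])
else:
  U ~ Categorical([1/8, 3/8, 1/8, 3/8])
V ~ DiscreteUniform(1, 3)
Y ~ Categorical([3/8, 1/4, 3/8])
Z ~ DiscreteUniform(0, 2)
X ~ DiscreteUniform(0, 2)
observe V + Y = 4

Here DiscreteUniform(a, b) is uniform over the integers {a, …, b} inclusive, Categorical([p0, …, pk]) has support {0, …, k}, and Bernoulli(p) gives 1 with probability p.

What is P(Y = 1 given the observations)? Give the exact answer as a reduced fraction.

Enumerate traces; 216 have nonzero weight after conditioning:
  (W=0, U=0, V=2, Y=2, Z=0, X=0) weight 1/1728
  (W=0, U=0, V=2, Y=2, Z=0, X=1) weight 1/1728
  (W=0, U=0, V=2, Y=2, Z=0, X=2) weight 1/1728
  (W=0, U=0, V=2, Y=2, Z=1, X=0) weight 1/1728
  (W=0, U=0, V=2, Y=2, Z=1, X=1) weight 1/1728
  (W=0, U=0, V=2, Y=2, Z=1, X=2) weight 1/1728
  (W=0, U=0, V=2, Y=2, Z=2, X=0) weight 1/1728
  (W=0, U=0, V=2, Y=2, Z=2, X=1) weight 1/1728
  (W=0, U=0, V=3, Y=1, Z=0, X=0) weight 1/2592
  … 207 more
Group by Y:
  weight(Y=1) = 1/12
  weight(Y=2) = 1/8
Total weight = 1/12 + 1/8 = 5/24
P(Y=1 | obs) = 1/12 / 5/24 = 2/5
P(Y=2 | obs) = 1/8 / 5/24 = 3/5

P(Y = 1 | obs) = 2/5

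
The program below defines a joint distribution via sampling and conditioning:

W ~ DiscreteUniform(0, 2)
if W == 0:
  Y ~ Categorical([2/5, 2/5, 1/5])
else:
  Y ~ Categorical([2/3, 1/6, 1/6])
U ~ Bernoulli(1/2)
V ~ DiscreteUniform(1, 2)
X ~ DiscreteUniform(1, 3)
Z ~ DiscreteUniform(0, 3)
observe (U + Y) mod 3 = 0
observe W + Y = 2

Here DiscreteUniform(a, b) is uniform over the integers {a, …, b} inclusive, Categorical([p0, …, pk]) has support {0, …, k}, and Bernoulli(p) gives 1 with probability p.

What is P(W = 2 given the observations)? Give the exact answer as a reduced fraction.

P(W = 2 | obs) = 10/13

Enumerate traces; 48 have nonzero weight after conditioning:
  (W=0, Y=2, U=1, V=1, X=1, Z=0) weight 1/720
  (W=0, Y=2, U=1, V=1, X=1, Z=1) weight 1/720
  (W=0, Y=2, U=1, V=1, X=1, Z=2) weight 1/720
  (W=0, Y=2, U=1, V=1, X=1, Z=3) weight 1/720
  (W=0, Y=2, U=1, V=1, X=2, Z=0) weight 1/720
  (W=0, Y=2, U=1, V=1, X=2, Z=1) weight 1/720
  (W=0, Y=2, U=1, V=1, X=2, Z=2) weight 1/720
  (W=0, Y=2, U=1, V=1, X=2, Z=3) weight 1/720
  (W=2, Y=0, U=0, V=1, X=1, Z=0) weight 1/216
  … 39 more
Group by W:
  weight(W=0) = 1/30
  weight(W=2) = 1/9
Total weight = 1/30 + 1/9 = 13/90
P(W=0 | obs) = 1/30 / 13/90 = 3/13
P(W=2 | obs) = 1/9 / 13/90 = 10/13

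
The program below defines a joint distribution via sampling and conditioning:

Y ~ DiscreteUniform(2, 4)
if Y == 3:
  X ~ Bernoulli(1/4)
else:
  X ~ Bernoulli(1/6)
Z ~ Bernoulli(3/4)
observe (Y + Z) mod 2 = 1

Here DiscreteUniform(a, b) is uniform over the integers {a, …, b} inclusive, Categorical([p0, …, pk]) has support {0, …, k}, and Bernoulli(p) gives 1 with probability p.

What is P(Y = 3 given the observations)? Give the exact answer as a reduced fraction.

P(Y = 3 | obs) = 1/7

Enumerate traces; 6 have nonzero weight after conditioning:
  (Y=2, X=0, Z=1) weight 5/24
  (Y=2, X=1, Z=1) weight 1/24
  (Y=3, X=0, Z=0) weight 1/16
  (Y=3, X=1, Z=0) weight 1/48
  (Y=4, X=0, Z=1) weight 5/24
  (Y=4, X=1, Z=1) weight 1/24
Group by Y:
  weight(Y=2) = 1/4
  weight(Y=3) = 1/12
  weight(Y=4) = 1/4
Total weight = 1/4 + 1/12 + 1/4 = 7/12
P(Y=2 | obs) = 1/4 / 7/12 = 3/7
P(Y=3 | obs) = 1/12 / 7/12 = 1/7
P(Y=4 | obs) = 1/4 / 7/12 = 3/7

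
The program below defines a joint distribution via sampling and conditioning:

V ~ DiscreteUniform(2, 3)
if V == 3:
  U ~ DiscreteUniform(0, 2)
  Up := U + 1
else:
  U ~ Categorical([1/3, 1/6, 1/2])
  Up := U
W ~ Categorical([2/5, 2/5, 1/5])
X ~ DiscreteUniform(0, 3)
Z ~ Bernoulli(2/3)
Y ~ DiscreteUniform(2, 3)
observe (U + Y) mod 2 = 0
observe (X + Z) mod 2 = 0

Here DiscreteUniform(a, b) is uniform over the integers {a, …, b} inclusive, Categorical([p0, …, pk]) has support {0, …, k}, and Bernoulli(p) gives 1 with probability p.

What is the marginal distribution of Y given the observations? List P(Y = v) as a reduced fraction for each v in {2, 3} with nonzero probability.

Enumerate traces; 72 have nonzero weight after conditioning:
  (V=2, U=0, W=0, X=0, Z=0, Y=2) weight 1/360
  (V=2, U=0, W=0, X=1, Z=1, Y=2) weight 1/180
  (V=2, U=0, W=0, X=2, Z=0, Y=2) weight 1/360
  (V=2, U=0, W=0, X=3, Z=1, Y=2) weight 1/180
  (V=2, U=0, W=1, X=0, Z=0, Y=2) weight 1/360
  (V=2, U=0, W=1, X=1, Z=1, Y=2) weight 1/180
  (V=2, U=0, W=1, X=2, Z=0, Y=2) weight 1/360
  (V=2, U=0, W=1, X=3, Z=1, Y=2) weight 1/180
  (V=2, U=1, W=0, X=0, Z=0, Y=3) weight 1/720
  … 63 more
Group by Y:
  weight(Y=2) = 3/16
  weight(Y=3) = 1/16
Total weight = 3/16 + 1/16 = 1/4
P(Y=2 | obs) = 3/16 / 1/4 = 3/4
P(Y=3 | obs) = 1/16 / 1/4 = 1/4

P(Y=2) = 3/4, P(Y=3) = 1/4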